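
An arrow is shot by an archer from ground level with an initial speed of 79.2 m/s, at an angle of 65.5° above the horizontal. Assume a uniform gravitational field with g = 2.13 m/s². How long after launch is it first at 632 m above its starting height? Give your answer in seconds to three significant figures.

Resolve: vₓ = 79.20 cos 65.5° = 32.84 m/s and v_y0 = 79.20 sin 65.5° = 72.07 m/s.
Height y(t) = 72.07 t − 1.065 t² = 632 gives 1.065 t² − 72.07 t + 632 = 0.
t = [72.07 ± √(72.07² − 2·2.13·632)] / 2.13 = (72.07 ± 50.02) / 2.13, so t = 10.35 s or t = 57.32 s.
The first (ascending) time is 10.35 s.

10.4 s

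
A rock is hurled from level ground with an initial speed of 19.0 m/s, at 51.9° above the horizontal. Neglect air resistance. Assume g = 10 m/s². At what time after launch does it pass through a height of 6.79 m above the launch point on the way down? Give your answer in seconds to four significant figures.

2.432 s

Components: vₓ = 19.00 cos 51.9° = 11.72 m/s, v_y0 = 19.00 sin 51.9° = 14.95 m/s.
Set y = v_y0 t − ½ g t² = 6.79: 5.000 t² − 14.95 t + 6.79 = 0.
Quadratic formula: t = (14.95 ± √87.755) / 10.0 = (14.95 ± 9.368) / 10.0 → t = 0.5584 s or 2.432 s.
The descending-branch root is 2.432 s.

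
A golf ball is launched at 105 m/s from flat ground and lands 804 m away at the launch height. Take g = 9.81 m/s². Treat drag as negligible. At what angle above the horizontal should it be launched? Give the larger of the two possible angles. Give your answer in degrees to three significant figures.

R = v₀² sin 2θ / g gives sin 2θ = gR/v₀² = 9.81·804/105² = 0.7154.
2θ = 45.68° or 180° − 45.68° = 134.3°, so θ = 22.84° or 67.16°.
The larger angle is 67.16°.

67.2°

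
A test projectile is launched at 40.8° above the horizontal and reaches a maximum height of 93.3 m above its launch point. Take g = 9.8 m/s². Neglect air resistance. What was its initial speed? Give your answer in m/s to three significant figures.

At the peak v_y = 0, so v_y0 = √(2gH) = √(2 × 9.80 × 93.3) = 42.76 m/s.
v_y0 = v₀ sin θ ⇒ v₀ = 42.76 / sin 40.8° = 65.44 m/s.

65.4 m/s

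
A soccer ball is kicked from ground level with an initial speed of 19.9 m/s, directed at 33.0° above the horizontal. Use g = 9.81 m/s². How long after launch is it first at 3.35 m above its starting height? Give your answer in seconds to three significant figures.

Components: vₓ = 19.90 cos 33.0° = 16.69 m/s, v_y0 = 19.90 sin 33.0° = 10.84 m/s.
Set y = v_y0 t − ½ g t² = 3.35: 4.905 t² − 10.84 t + 3.35 = 0.
t = [10.84 ± √(10.84² − 2·9.81·3.35)] / 9.81 = (10.84 ± 7.193) / 9.81, so t = 0.3716 s or t = 1.838 s.
The first (ascending) time is 0.3716 s.

0.372 s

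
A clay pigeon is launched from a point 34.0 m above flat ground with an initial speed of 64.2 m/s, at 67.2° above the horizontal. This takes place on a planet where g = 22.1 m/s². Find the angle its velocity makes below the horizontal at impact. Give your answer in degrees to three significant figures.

Resolve: vₓ = 64.20 cos 67.2° = 24.88 m/s and v_y0 = 64.20 sin 67.2° = 59.18 m/s.
Vertical motion (up positive, ground at y = 0): 11.05 t² − (59.18) t − 34.0 = 0, so t = (59.18 + √(59.18² + 2·22.1·34.0)) / 22.1 = (59.18 + 70.75) / 22.1 = 5.879 s.
At impact: v_y = v_y0 − g t = −70.75 m/s; vₓ = 24.88 m/s.
Angle below horizontal: arctan(|v_y|/vₓ) = arctan(70.75/24.88) = 70.63°.

70.6°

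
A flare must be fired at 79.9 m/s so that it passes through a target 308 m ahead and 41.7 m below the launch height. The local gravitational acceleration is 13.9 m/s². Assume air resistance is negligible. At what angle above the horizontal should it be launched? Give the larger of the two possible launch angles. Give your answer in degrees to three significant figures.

Trajectory: y = x tanθ − g x² (1 + tan²θ)/(2v₀²). With x = 308, y = −41.7, v₀ = 79.9, g = 13.9:
103.3 tan²θ − 308 tanθ + (61.57) = 0.
tanθ = [308 ± √(308² − 4 × 103.3 × (61.57))] / (2 × 103.3) = (308 ± 263.5) / 206.5, giving tanθ = 0.2155 or 2.767.
θ = 12.16° or 70.13°; the larger is 70.13°.

70.1°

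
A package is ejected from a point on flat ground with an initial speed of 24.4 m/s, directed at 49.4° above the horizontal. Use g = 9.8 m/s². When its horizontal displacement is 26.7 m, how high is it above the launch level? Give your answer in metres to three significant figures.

17.3 m

vₓ = 24.40 cos 49.4° = 15.88 m/s; v_y0 = 24.40 sin 49.4° = 18.53 m/s.
Time to reach x = 26.7 m: t = x/vₓ = 26.7/15.88 = 1.681 s.
Height: y = v_y0 t − ½ g t² = 18.53 × 1.681 − 4.900 × 1.681² = 31.15 − 13.85 = 17.30 m.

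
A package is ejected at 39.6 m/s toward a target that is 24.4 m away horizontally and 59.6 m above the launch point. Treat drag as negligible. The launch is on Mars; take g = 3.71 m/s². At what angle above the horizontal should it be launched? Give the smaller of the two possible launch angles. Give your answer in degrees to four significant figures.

Trajectory: y = x tanθ − g x² (1 + tan²θ)/(2v₀²). With x = 24.4, y = 59.6, v₀ = 39.6, g = 3.71:
0.7043 tan²θ − 24.4 tanθ + (60.30) = 0.
tanθ = [24.4 ± √(24.4² − 4 × 0.7043 × (60.30))] / (2 × 0.7043) = (24.4 ± 20.63) / 1.409, giving tanθ = 2.679 or 31.97.
θ = 69.53° or 88.21°; the smaller is 69.53°.

69.53°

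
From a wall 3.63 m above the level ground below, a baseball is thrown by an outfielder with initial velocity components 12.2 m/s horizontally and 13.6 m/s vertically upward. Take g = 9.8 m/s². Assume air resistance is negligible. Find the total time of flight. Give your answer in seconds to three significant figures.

3.02 s

The projectile lands when y = 3.63 + (13.60) t − ½·9.80·t² = 0. Positive root: t = (13.60 + √(13.60² + 2·9.80·3.63)) / 9.80 = (13.60 + 16.00) / 9.80 = 3.021 s.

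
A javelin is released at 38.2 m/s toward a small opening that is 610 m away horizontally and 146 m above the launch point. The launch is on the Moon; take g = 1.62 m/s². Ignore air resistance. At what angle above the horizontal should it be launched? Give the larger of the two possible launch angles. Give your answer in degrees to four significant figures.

65.21°

Trajectory: y = x tanθ − g x² (1 + tan²θ)/(2v₀²). With x = 610, y = 146, v₀ = 38.2, g = 1.62:
206.5 tan²θ − 610 tanθ + (352.5) = 0.
tanθ = [610 ± √(610² − 4 × 206.5 × (352.5))] / (2 × 206.5) = (610 ± 284.3) / 413.1, giving tanθ = 0.7884 or 2.165.
θ = 38.25° or 65.21°; the larger is 65.21°.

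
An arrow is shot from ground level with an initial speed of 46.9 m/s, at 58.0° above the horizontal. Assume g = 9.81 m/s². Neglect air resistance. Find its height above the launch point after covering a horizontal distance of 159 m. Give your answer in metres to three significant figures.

vₓ = 46.90 cos 58.0° = 24.85 m/s; v_y0 = 46.90 sin 58.0° = 39.77 m/s.
At x = 159 m, t = x/vₓ = 159/24.85 = 6.398 s.
Height: y = v_y0 t − ½ g t² = 39.77 × 6.398 − 4.905 × 6.398² = 254.5 − 200.8 = 53.70 m.

53.7 m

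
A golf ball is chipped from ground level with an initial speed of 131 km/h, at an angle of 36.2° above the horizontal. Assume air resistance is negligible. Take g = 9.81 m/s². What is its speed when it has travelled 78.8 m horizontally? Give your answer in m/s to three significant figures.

29.8 m/s

Convert: 131 km/h = 131/3.6 = 36.39 m/s.
Components: vₓ = 36.39 cos 36.2° = 29.36 m/s, v_y0 = 36.39 sin 36.2° = 21.49 m/s.
Time to reach x = 78.8 m: t = x/vₓ = 78.8/29.36 = 2.684 s.
Vertical velocity there: v_y = v_y0 − g t = 21.49 − 9.81 × 2.684 = −4.834 m/s.
Speed: √(vₓ² + v_y²) = √(29.36² + 4.834²) = 29.76 m/s.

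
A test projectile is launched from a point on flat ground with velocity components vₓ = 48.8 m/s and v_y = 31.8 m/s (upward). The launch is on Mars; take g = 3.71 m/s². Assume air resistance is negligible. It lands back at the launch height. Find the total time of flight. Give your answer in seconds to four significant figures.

17.14 s

Landing at launch height ⇒ T = 2 v_y0 / g = 2 × 31.80 / 3.71 = 17.14 s.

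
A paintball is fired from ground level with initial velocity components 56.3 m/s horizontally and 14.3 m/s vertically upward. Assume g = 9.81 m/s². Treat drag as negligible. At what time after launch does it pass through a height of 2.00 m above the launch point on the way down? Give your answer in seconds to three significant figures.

2.77 s

Height y(t) = 14.30 t − 4.905 t² = 2.00 gives 4.905 t² − 14.30 t + 2.00 = 0.
t = [14.30 ± √(14.30² − 2·9.81·2.00)] / 9.81 = (14.30 ± 12.85) / 9.81, so t = 0.1473 s or t = 2.768 s.
The descending-branch root is 2.768 s.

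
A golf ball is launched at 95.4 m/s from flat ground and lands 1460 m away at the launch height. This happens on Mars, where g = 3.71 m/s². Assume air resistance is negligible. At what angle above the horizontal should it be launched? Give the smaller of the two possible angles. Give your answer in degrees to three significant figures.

18.3°

From R = (v₀²/g) sin 2θ: sin 2θ = 3.71 × 1460 / 9101.2 = 0.5952.
2θ = 36.52° or 180° − 36.52° = 143.5°, so θ = 18.26° or 71.74°.
The smaller angle is 18.26°.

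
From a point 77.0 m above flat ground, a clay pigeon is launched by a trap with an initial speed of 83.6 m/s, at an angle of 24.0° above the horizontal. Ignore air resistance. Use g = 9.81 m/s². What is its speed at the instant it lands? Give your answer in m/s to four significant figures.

Horizontal component vₓ = 83.60 cos 24.0° = 76.37 m/s; vertical v_y0 = 83.60 sin 24.0° = 34.00 m/s.
The projectile lands when y = 77.0 + (34.00) t − ½·9.81·t² = 0. Positive root: t = (34.00 + √(34.00² + 2·9.81·77.0)) / 9.81 = (34.00 + 51.64) / 9.81 = 8.730 s.
Vertical velocity at impact: v_y = v_y0 − g t = 34.00 − 9.81 × 8.730 = −51.64 m/s.
Speed: |v| = √(vₓ² + v_y²) = √(76.37² + 51.64²) = 92.19 m/s.

92.19 m/s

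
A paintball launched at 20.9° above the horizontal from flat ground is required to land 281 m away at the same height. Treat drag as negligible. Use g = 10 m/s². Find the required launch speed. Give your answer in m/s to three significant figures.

64.9 m/s

On level ground R = v₀² sin 2θ / g ⇒ v₀ = √(gR / sin 2θ).
v₀ = √(10.0 × 281 / sin 41.80°) = √(2810 / 0.6665) = √4215.8 = 64.93 m/s.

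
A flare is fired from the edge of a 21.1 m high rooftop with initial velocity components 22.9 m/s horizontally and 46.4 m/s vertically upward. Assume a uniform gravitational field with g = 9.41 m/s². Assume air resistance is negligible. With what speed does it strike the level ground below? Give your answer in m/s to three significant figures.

Vertical motion (up positive, ground at y = 0): 4.705 t² − (46.40) t − 21.1 = 0, so t = (46.40 + √(46.40² + 2·9.41·21.1)) / 9.41 = (46.40 + 50.50) / 9.41 = 10.30 s.
Vertical velocity at impact: v_y = v_y0 − g t = 46.40 − 9.41 × 10.30 = −50.50 m/s.
Speed: |v| = √(vₓ² + v_y²) = √(22.90² + 50.50²) = 55.45 m/s.

55.4 m/s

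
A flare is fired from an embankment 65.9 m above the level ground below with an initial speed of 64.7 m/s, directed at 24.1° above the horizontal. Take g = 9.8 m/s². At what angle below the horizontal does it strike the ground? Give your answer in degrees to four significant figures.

Components: vₓ = 64.70 cos 24.1° = 59.06 m/s, v_y0 = 64.70 sin 24.1° = 26.42 m/s.
Vertical motion (up positive, ground at y = 0): 4.900 t² − (26.42) t − 65.9 = 0, so t = (26.42 + √(26.42² + 2·9.80·65.9)) / 9.80 = (26.42 + 44.60) / 9.80 = 7.247 s.
At impact: v_y = v_y0 − g t = −44.60 m/s; vₓ = 59.06 m/s.
Angle below horizontal: arctan(|v_y|/vₓ) = arctan(44.60/59.06) = 37.06°.

37.06°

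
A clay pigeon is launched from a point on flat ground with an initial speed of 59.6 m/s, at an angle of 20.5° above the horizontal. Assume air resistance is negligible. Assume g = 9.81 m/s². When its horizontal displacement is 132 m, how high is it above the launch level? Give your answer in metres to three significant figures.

21.9 m

Horizontal component vₓ = 59.60 cos 20.5° = 55.83 m/s; vertical v_y0 = 59.60 sin 20.5° = 20.87 m/s.
Time to reach x = 132 m: t = x/vₓ = 132/55.83 = 2.365 s.
Height: y = v_y0 t − ½ g t² = 20.87 × 2.365 − 4.905 × 2.365² = 49.35 − 27.42 = 21.93 m.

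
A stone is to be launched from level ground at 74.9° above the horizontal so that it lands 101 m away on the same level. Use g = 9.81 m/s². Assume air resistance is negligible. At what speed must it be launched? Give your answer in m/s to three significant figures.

On level ground R = v₀² sin 2θ / g ⇒ v₀ = √(gR / sin 2θ).
v₀ = √(9.81 × 101 / sin 149.8°) = √(990.8 / 0.5030) = √1969.7 = 44.38 m/s.

44.4 m/s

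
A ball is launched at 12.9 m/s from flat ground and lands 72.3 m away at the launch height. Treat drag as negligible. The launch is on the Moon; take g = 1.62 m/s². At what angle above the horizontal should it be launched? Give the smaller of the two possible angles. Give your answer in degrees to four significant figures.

22.37°

R = v₀² sin 2θ / g gives sin 2θ = gR/v₀² = 1.62·72.3/12.9² = 0.7038.
2θ = 44.74° or 180° − 44.74° = 135.3°, so θ = 22.37° or 67.63°.
The smaller angle is 22.37°.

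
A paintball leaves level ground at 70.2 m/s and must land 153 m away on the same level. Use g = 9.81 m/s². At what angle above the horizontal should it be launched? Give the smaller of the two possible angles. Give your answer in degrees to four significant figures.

From R = (v₀²/g) sin 2θ: sin 2θ = 9.81 × 153 / 4928.0 = 0.3046.
2θ = 17.73° or 180° − 17.73° = 162.3°, so θ = 8.866° or 81.13°.
The smaller angle is 8.866°.

8.866°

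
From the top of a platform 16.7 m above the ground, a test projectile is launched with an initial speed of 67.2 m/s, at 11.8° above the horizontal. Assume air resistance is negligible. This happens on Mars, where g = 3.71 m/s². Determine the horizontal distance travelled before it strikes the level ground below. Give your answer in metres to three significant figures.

557 m

vₓ = 67.20 cos 11.8° = 65.78 m/s; v_y0 = 67.20 sin 11.8° = 13.74 m/s.
With up positive and y = 0 at the ground: y(t) = 16.7 + (13.74) t − 1.855 t². Setting y = 0 and taking the positive root: t = [13.74 + √(13.74² + 2·3.71·16.7)] / 3.71 = (13.74 + 17.69) / 3.71 = 8.471 s.
Horizontal distance: R = vₓ t = 65.78 × 8.471 = 557.2 m.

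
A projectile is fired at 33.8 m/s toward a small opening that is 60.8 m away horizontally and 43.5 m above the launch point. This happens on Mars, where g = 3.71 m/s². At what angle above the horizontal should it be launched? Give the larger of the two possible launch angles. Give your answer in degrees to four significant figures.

Trajectory: y = x tanθ − g x² (1 + tan²θ)/(2v₀²). With x = 60.8, y = 43.5, v₀ = 33.8, g = 3.71:
6.002 tan²θ − 60.8 tanθ + (49.50) = 0.
tanθ = [60.8 ± √(60.8² − 4 × 6.002 × (49.50))] / (2 × 6.002) = (60.8 ± 50.08) / 12.00, giving tanθ = 0.8929 or 9.237.
θ = 41.76° or 83.82°; the larger is 83.82°.

83.82°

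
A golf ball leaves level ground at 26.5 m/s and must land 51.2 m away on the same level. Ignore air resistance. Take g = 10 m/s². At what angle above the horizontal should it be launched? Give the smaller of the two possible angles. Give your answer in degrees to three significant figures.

23.4°

R = v₀² sin 2θ / g gives sin 2θ = gR/v₀² = 10.0·51.2/26.5² = 0.7291.
2θ = 46.81° or 180° − 46.81° = 133.2°, so θ = 23.40° or 66.60°.
The smaller angle is 23.40°.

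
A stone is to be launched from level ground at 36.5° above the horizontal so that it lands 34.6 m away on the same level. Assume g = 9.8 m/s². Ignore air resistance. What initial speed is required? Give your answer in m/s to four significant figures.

18.83 m/s

Level-ground range: R = v₀² sin(2θ)/g, so v₀ = √(gR / sin 2θ).
v₀ = √(9.80 × 34.6 / sin 73.00°) = √(339.1 / 0.9563) = √354.57 = 18.83 m/s.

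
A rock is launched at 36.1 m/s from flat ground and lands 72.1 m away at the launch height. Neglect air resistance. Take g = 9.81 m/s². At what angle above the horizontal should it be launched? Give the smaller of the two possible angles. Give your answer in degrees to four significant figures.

16.44°

From R = (v₀²/g) sin 2θ: sin 2θ = 9.81 × 72.1 / 1303.2 = 0.5427.
2θ = 32.87° or 180° − 32.87° = 147.1°, so θ = 16.44° or 73.56°.
The smaller angle is 16.44°.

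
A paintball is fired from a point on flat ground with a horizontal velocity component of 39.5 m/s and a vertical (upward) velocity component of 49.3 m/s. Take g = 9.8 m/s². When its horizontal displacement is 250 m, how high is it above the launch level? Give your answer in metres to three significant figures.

116 m

Time to reach x = 250 m: t = x/vₓ = 250/39.50 = 6.329 s.
Height: y = v_y0 t − ½ g t² = 49.30 × 6.329 − 4.900 × 6.329² = 312.0 − 196.3 = 115.7 m.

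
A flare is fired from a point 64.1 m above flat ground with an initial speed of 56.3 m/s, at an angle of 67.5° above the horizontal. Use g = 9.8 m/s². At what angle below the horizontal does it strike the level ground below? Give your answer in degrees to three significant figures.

Components: vₓ = 56.30 cos 67.5° = 21.55 m/s, v_y0 = 56.30 sin 67.5° = 52.01 m/s.
With up positive and y = 0 at the ground: y(t) = 64.1 + (52.01) t − 4.900 t². Setting y = 0 and taking the positive root: t = [52.01 + √(52.01² + 2·9.80·64.1)] / 9.80 = (52.01 + 62.94) / 9.80 = 11.73 s.
At impact: v_y = v_y0 − g t = −62.94 m/s; vₓ = 21.55 m/s.
Angle below horizontal: arctan(|v_y|/vₓ) = arctan(62.94/21.55) = 71.10°.

71.1°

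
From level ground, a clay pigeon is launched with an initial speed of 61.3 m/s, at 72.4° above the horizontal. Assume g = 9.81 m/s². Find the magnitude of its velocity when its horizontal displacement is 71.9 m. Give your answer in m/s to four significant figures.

27.55 m/s

Horizontal component vₓ = 61.30 cos 72.4° = 18.54 m/s; vertical v_y0 = 61.30 sin 72.4° = 58.43 m/s.
Time to reach x = 71.9 m: t = x/vₓ = 71.9/18.54 = 3.879 s.
Vertical velocity there: v_y = v_y0 − g t = 58.43 − 9.81 × 3.879 = 20.38 m/s.
Speed: √(vₓ² + v_y²) = √(18.54² + 20.38²) = 27.55 m/s.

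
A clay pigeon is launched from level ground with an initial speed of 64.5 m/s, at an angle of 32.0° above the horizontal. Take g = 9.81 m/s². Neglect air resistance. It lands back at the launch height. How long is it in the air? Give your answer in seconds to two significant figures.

7.0 s

vₓ = 64.50 cos 32.0° = 54.70 m/s; v_y0 = 64.50 sin 32.0° = 34.18 m/s.
Landing at launch height ⇒ T = 2 v_y0 / g = 2 × 34.18 / 9.81 = 6.968 s.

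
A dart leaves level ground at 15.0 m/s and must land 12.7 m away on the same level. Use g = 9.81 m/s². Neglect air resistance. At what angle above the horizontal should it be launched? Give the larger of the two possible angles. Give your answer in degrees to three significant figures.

73.2°

From R = (v₀²/g) sin 2θ: sin 2θ = 9.81 × 12.7 / 225.00 = 0.5537.
2θ = 33.62° or 180° − 33.62° = 146.4°, so θ = 16.81° or 73.19°.
The larger angle is 73.19°.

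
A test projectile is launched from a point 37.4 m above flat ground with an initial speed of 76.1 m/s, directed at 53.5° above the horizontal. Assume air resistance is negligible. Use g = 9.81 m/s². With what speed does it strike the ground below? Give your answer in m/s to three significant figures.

80.8 m/s

Components: vₓ = 76.10 cos 53.5° = 45.27 m/s, v_y0 = 76.10 sin 53.5° = 61.17 m/s.
With up positive and y = 0 at the ground: y(t) = 37.4 + (61.17) t − 4.905 t². Setting y = 0 and taking the positive root: t = [61.17 + √(61.17² + 2·9.81·37.4)] / 9.81 = (61.17 + 66.90) / 9.81 = 13.06 s.
Vertical velocity at impact: v_y = v_y0 − g t = 61.17 − 9.81 × 13.06 = −66.90 m/s.
Speed: |v| = √(vₓ² + v_y²) = √(45.27² + 66.90²) = 80.78 m/s.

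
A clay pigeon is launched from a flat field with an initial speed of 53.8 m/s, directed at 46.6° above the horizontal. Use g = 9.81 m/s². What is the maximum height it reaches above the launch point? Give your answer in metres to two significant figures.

Horizontal component vₓ = 53.80 cos 46.6° = 36.97 m/s; vertical v_y0 = 53.80 sin 46.6° = 39.09 m/s.
Maximum height: H = v_y0² / (2g) = 39.09² / (2 × 9.81) = 77.88 m.

78 m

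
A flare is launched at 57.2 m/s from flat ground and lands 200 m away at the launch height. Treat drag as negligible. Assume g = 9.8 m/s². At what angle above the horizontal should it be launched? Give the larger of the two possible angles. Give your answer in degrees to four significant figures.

From R = (v₀²/g) sin 2θ: sin 2θ = 9.80 × 200 / 3271.8 = 0.5991.
2θ = 36.80° or 180° − 36.80° = 143.2°, so θ = 18.40° or 71.60°.
The larger angle is 71.60°.

71.60°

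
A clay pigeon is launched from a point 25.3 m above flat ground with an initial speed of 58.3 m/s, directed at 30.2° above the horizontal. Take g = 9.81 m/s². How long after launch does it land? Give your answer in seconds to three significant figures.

6.74 s

vₓ = 58.30 cos 30.2° = 50.39 m/s; v_y0 = 58.30 sin 30.2° = 29.33 m/s.
Vertical motion (up positive, ground at y = 0): 4.905 t² − (29.33) t − 25.3 = 0, so t = (29.33 + √(29.33² + 2·9.81·25.3)) / 9.81 = (29.33 + 36.83) / 9.81 = 6.744 s.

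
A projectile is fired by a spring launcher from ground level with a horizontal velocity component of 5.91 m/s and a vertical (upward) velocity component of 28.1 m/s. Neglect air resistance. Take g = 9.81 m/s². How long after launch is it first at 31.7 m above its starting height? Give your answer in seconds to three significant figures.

1.54 s

Require v_y0 t − ½ g t² = 31.7, i.e. 4.905 t² − 28.10 t + 31.7 = 0.
Quadratic formula: t = (28.10 ± √167.66) / 9.81 = (28.10 ± 12.95) / 9.81 → t = 1.545 s or 4.184 s.
The first (ascending) time is 1.545 s.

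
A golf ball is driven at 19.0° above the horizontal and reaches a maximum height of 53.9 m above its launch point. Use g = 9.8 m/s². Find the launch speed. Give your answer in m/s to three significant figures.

At the peak v_y = 0, so v_y0 = √(2gH) = √(2 × 9.80 × 53.9) = 32.50 m/s.
v_y0 = v₀ sin θ ⇒ v₀ = 32.50 / sin 19.0° = 99.83 m/s.

99.8 m/s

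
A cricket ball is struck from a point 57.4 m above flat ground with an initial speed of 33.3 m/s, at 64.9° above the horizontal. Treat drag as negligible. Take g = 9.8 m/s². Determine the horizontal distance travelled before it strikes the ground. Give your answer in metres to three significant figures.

108 m

vₓ = 33.30 cos 64.9° = 14.13 m/s; v_y0 = 33.30 sin 64.9° = 30.16 m/s.
With up positive and y = 0 at the ground: y(t) = 57.4 + (30.16) t − 4.900 t². Setting y = 0 and taking the positive root: t = [30.16 + √(30.16² + 2·9.80·57.4)] / 9.80 = (30.16 + 45.10) / 9.80 = 7.680 s.
Horizontal distance: R = vₓ t = 14.13 × 7.680 = 108.5 m.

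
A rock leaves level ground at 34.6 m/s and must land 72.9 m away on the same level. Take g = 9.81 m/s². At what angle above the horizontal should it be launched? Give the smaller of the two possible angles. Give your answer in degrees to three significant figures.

R = v₀² sin 2θ / g gives sin 2θ = gR/v₀² = 9.81·72.9/34.6² = 0.5974.
2θ = 36.68° or 180° − 36.68° = 143.3°, so θ = 18.34° or 71.66°.
The smaller angle is 18.34°.

18.3°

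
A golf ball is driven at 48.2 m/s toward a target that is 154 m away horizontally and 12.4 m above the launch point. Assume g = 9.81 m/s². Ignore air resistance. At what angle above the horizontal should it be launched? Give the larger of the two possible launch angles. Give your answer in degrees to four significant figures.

68.92°

Trajectory: y = x tanθ − g x² (1 + tan²θ)/(2v₀²). With x = 154, y = 12.4, v₀ = 48.2, g = 9.81:
50.07 tan²θ − 154 tanθ + (62.47) = 0.
tanθ = [154 ± √(154² − 4 × 50.07 × (62.47))] / (2 × 50.07) = (154 ± 105.8) / 100.1, giving tanθ = 0.4808 or 2.595.
θ = 25.68° or 68.92°; the larger is 68.92°.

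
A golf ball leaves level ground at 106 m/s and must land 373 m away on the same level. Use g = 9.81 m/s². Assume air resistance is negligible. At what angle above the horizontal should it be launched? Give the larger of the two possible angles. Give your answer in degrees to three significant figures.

From R = (v₀²/g) sin 2θ: sin 2θ = 9.81 × 373 / 11236 = 0.3257.
2θ = 19.01° or 180° − 19.01° = 161.0°, so θ = 9.503° or 80.50°.
The larger angle is 80.50°.

80.5°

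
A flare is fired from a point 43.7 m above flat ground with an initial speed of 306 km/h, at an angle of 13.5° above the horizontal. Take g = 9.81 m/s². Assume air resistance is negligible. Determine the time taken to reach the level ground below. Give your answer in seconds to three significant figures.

Convert: 306 km/h = 306/3.6 = 85.00 m/s.
Components: vₓ = 85.00 cos 13.5° = 82.65 m/s, v_y0 = 85.00 sin 13.5° = 19.84 m/s.
Vertical motion (up positive, ground at y = 0): 4.905 t² − (19.84) t − 43.7 = 0, so t = (19.84 + √(19.84² + 2·9.81·43.7)) / 9.81 = (19.84 + 35.37) / 9.81 = 5.628 s.

5.63 s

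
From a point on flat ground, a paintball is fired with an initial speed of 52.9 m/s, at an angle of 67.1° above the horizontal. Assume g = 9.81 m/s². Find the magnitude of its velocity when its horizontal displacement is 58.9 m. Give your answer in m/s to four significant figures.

Components: vₓ = 52.90 cos 67.1° = 20.58 m/s, v_y0 = 52.90 sin 67.1° = 48.73 m/s.
x = vₓ t ⇒ t = 58.9/20.58 = 2.861 s.
Vertical velocity there: v_y = v_y0 − g t = 48.73 − 9.81 × 2.861 = 20.66 m/s.
Speed: √(vₓ² + v_y²) = √(20.58² + 20.66²) = 29.17 m/s.

29.17 m/s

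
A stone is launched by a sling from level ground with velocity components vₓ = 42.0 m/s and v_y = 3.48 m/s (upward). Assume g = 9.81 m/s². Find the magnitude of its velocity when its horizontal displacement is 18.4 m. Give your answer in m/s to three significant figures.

42.0 m/s

At x = 18.4 m, t = x/vₓ = 18.4/42.00 = 0.4381 s.
Vertical velocity there: v_y = v_y0 − g t = 3.480 − 9.81 × 0.4381 = −0.8177 m/s.
Speed: √(vₓ² + v_y²) = √(42.00² + 0.8177²) = 42.01 m/s.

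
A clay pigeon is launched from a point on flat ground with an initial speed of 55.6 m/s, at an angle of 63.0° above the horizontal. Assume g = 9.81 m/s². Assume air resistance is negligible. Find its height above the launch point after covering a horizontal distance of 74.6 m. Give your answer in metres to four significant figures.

Horizontal component vₓ = 55.60 cos 63.0° = 25.24 m/s; vertical v_y0 = 55.60 sin 63.0° = 49.54 m/s.
Time to reach x = 74.6 m: t = x/vₓ = 74.6/25.24 = 2.955 s.
Height: y = v_y0 t − ½ g t² = 49.54 × 2.955 − 4.905 × 2.955² = 146.4 − 42.84 = 103.6 m.

103.6 m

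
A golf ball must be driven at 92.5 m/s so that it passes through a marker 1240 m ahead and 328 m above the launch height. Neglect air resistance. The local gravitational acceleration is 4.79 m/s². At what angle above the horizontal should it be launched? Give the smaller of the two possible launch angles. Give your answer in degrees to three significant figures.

Trajectory: y = x tanθ − g x² (1 + tan²θ)/(2v₀²). With x = 1240, y = 328, v₀ = 92.5, g = 4.79:
430.4 tan²θ − 1240 tanθ + (758.4) = 0.
tanθ = [1240 ± √(1240² − 4 × 430.4 × (758.4))] / (2 × 430.4) = (1240 ± 481.6) / 860.8, giving tanθ = 0.8810 or 2.000.
θ = 41.38° or 63.44°; the smaller is 41.38°.

41.4°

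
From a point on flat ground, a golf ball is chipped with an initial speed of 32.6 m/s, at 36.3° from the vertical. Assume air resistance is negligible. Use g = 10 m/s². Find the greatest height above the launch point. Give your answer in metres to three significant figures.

vₓ = 32.60 sin 36.3° = 19.30 m/s; v_y0 = 32.60 cos 36.3° = 26.27 m/s.
At the apex v_y = 0, so H = v_y0²/(2g) = 26.27²/20.00 = 34.51 m.

34.5 m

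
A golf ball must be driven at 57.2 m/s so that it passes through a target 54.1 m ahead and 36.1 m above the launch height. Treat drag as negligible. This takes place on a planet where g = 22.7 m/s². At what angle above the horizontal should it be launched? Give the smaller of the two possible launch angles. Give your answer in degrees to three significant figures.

46.9°

Trajectory: y = x tanθ − g x² (1 + tan²θ)/(2v₀²). With x = 54.1, y = 36.1, v₀ = 57.2, g = 22.7:
10.15 tan²θ − 54.1 tanθ + (46.25) = 0.
tanθ = [54.1 ± √(54.1² − 4 × 10.15 × (46.25))] / (2 × 10.15) = (54.1 ± 32.38) / 20.31, giving tanθ = 1.070 or 4.259.
θ = 46.93° or 76.79°; the smaller is 46.93°.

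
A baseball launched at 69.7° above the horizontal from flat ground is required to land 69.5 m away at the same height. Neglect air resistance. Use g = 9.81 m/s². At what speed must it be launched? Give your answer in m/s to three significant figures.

32.4 m/s

On level ground R = v₀² sin 2θ / g ⇒ v₀ = √(gR / sin 2θ).
v₀ = √(9.81 × 69.5 / sin 139.4°) = √(681.8 / 0.6508) = √1047.7 = 32.37 m/s.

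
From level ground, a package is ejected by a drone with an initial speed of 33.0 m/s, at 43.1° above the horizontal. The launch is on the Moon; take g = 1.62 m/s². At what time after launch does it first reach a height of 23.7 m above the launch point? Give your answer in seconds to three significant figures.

vₓ = 33.00 cos 43.1° = 24.10 m/s; v_y0 = 33.00 sin 43.1° = 22.55 m/s.
Set y = v_y0 t − ½ g t² = 23.7: 0.8100 t² − 22.55 t + 23.7 = 0.
Quadratic formula: t = (22.55 ± √431.63) / 1.62 = (22.55 ± 20.78) / 1.62 → t = 1.094 s or 26.74 s.
The first (ascending) time is 1.094 s.

1.09 s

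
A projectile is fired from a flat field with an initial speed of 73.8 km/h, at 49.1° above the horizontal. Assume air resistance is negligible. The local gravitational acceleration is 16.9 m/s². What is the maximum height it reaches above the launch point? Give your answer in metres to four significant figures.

7.103 m

Convert: 73.8 km/h = 73.8/3.6 = 20.50 m/s.
Resolve: vₓ = 20.50 cos 49.1° = 13.42 m/s and v_y0 = 20.50 sin 49.1° = 15.49 m/s.
Maximum height: H = v_y0² / (2g) = 15.49² / (2 × 16.9) = 7.103 m.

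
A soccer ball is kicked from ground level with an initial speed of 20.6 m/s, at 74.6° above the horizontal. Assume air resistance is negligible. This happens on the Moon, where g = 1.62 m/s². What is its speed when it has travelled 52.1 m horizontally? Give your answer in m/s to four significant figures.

7.040 m/s

Components: vₓ = 20.60 cos 74.6° = 5.470 m/s, v_y0 = 20.60 sin 74.6° = 19.86 m/s.
Time to reach x = 52.1 m: t = x/vₓ = 52.1/5.470 = 9.524 s.
Vertical velocity there: v_y = v_y0 − g t = 19.86 − 1.62 × 9.524 = 4.432 m/s.
Speed: √(vₓ² + v_y²) = √(5.470² + 4.432²) = 7.040 m/s.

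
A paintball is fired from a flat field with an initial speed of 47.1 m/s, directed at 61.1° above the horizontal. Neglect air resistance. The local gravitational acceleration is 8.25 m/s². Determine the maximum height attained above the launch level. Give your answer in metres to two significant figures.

Resolve: vₓ = 47.10 cos 61.1° = 22.76 m/s and v_y0 = 47.10 sin 61.1° = 41.23 m/s.
Maximum height: H = v_y0² / (2g) = 41.23² / (2 × 8.25) = 103.0 m.

100 m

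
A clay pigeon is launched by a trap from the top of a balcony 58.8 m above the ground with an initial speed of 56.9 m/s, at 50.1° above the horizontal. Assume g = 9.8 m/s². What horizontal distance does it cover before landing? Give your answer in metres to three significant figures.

369 m

Horizontal component vₓ = 56.90 cos 50.1° = 36.50 m/s; vertical v_y0 = 56.90 sin 50.1° = 43.65 m/s.
With up positive and y = 0 at the ground: y(t) = 58.8 + (43.65) t − 4.900 t². Setting y = 0 and taking the positive root: t = [43.65 + √(43.65² + 2·9.80·58.8)] / 9.80 = (43.65 + 55.30) / 9.80 = 10.10 s.
Horizontal distance: R = vₓ t = 36.50 × 10.10 = 368.5 m.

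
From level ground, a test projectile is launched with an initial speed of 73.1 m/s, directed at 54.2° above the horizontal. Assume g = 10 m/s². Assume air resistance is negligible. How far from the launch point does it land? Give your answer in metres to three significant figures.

507 m

Resolve: vₓ = 73.10 cos 54.2° = 42.76 m/s and v_y0 = 73.10 sin 54.2° = 59.29 m/s.
Time aloft: T = 2 v_y0 / g = 2 × 59.29 / 10.0 = 11.86 s.
Horizontal distance R = vₓ T = 42.76 × 11.86 = 507.0 m.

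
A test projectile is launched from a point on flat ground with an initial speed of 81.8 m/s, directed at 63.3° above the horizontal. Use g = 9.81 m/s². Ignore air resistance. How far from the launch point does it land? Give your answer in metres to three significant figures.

548 m

Components: vₓ = 81.80 cos 63.3° = 36.75 m/s, v_y0 = 81.80 sin 63.3° = 73.08 m/s.
Time aloft: T = 2 v_y0 / g = 2 × 73.08 / 9.81 = 14.90 s.
Horizontal distance R = vₓ T = 36.75 × 14.90 = 547.6 m.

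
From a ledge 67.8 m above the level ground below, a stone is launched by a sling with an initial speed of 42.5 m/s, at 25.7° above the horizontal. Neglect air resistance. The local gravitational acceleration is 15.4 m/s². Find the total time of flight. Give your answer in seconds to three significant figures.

4.40 s

Resolve: vₓ = 42.50 cos 25.7° = 38.30 m/s and v_y0 = 42.50 sin 25.7° = 18.43 m/s.
The projectile lands when y = 67.8 + (18.43) t − ½·15.4·t² = 0. Positive root: t = (18.43 + √(18.43² + 2·15.4·67.8)) / 15.4 = (18.43 + 49.27) / 15.4 = 4.396 s.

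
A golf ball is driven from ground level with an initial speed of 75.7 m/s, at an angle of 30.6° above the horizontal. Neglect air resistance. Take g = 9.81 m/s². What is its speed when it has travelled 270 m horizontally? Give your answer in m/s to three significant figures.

65.2 m/s

Resolve: vₓ = 75.70 cos 30.6° = 65.16 m/s and v_y0 = 75.70 sin 30.6° = 38.53 m/s.
At x = 270 m, t = x/vₓ = 270/65.16 = 4.144 s.
Vertical velocity there: v_y = v_y0 − g t = 38.53 − 9.81 × 4.144 = −2.116 m/s.
Speed: √(vₓ² + v_y²) = √(65.16² + 2.116²) = 65.19 m/s.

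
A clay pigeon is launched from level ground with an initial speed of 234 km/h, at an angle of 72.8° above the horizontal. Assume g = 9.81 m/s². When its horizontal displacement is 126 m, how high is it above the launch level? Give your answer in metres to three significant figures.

Convert: 234 km/h = 234/3.6 = 65.00 m/s.
Horizontal component vₓ = 65.00 cos 72.8° = 19.22 m/s; vertical v_y0 = 65.00 sin 72.8° = 62.09 m/s.
x = vₓ t ⇒ t = 126/19.22 = 6.555 s.
Height: y = v_y0 t − ½ g t² = 62.09 × 6.555 − 4.905 × 6.555² = 407.0 − 210.8 = 196.3 m.

196 m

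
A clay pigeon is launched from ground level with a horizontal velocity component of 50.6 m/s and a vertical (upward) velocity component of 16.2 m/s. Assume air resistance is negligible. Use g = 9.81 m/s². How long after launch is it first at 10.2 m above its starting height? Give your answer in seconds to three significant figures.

Require v_y0 t − ½ g t² = 10.2, i.e. 4.905 t² − 16.20 t + 10.2 = 0.
Quadratic formula: t = (16.20 ± √62.316) / 9.81 = (16.20 ± 7.894) / 9.81 → t = 0.8467 s or 2.456 s.
The first (ascending) time is 0.8467 s.

0.847 s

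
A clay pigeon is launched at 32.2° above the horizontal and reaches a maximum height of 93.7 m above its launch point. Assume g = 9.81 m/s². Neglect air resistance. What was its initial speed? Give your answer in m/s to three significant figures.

80.5 m/s

At the peak v_y = 0, so v_y0 = √(2gH) = √(2 × 9.81 × 93.7) = 42.88 m/s.
v_y0 = v₀ sin θ ⇒ v₀ = 42.88 / sin 32.2° = 80.46 m/s.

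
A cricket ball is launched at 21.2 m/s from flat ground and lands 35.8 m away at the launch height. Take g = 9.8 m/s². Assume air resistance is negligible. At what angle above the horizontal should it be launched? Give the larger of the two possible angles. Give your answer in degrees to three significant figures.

Level-ground range R = v₀² sin(2θ)/g ⇒ sin(2θ) = gR/v₀² = 9.80 × 35.8 / 21.2² = 0.7806.
2θ = 51.32° or 180° − 51.32° = 128.7°, so θ = 25.66° or 64.34°.
The larger angle is 64.34°.

64.3°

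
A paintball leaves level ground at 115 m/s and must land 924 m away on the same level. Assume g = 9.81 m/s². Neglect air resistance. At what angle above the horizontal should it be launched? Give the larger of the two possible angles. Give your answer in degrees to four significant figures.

68.37°

From R = (v₀²/g) sin 2θ: sin 2θ = 9.81 × 924 / 13225 = 0.6854.
2θ = 43.27° or 180° − 43.27° = 136.7°, so θ = 21.63° or 68.37°.
The larger angle is 68.37°.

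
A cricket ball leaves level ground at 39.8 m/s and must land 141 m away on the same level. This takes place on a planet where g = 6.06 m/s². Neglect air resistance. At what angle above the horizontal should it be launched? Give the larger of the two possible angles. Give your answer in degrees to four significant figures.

73.68°

Level-ground range R = v₀² sin(2θ)/g ⇒ sin(2θ) = gR/v₀² = 6.06 × 141 / 39.8² = 0.5394.
2θ = 32.64° or 180° − 32.64° = 147.4°, so θ = 16.32° or 73.68°.
The larger angle is 73.68°.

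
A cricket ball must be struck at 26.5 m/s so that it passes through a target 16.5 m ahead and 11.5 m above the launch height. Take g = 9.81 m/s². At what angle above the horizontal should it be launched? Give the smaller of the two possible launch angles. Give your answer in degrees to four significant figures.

Trajectory: y = x tanθ − g x² (1 + tan²θ)/(2v₀²). With x = 16.5, y = 11.5, v₀ = 26.5, g = 9.81:
1.902 tan²θ − 16.5 tanθ + (13.40) = 0.
tanθ = [16.5 ± √(16.5² − 4 × 1.902 × (13.40))] / (2 × 1.902) = (16.5 ± 13.05) / 3.803, giving tanθ = 0.9070 or 7.770.
θ = 42.21° or 82.67°; the smaller is 42.21°.

42.21°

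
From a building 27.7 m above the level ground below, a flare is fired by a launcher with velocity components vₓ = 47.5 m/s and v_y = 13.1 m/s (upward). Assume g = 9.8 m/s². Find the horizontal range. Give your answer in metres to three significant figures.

The projectile lands when y = 27.7 + (13.10) t − ½·9.80·t² = 0. Positive root: t = (13.10 + √(13.10² + 2·9.80·27.7)) / 9.80 = (13.10 + 26.73) / 9.80 = 4.064 s.
Horizontal distance: R = vₓ t = 47.50 × 4.064 = 193.1 m.

193 m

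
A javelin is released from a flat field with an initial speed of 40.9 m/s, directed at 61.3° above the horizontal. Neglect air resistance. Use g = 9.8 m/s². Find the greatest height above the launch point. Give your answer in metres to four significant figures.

65.67 m

Resolve: vₓ = 40.90 cos 61.3° = 19.64 m/s and v_y0 = 40.90 sin 61.3° = 35.88 m/s.
Peak height H = v_y0² / (2g) = 1287.0 / 19.60 = 65.67 m.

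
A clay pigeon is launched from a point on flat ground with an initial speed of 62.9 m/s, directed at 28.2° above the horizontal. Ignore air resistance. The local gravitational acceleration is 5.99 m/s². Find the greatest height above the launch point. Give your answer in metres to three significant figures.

Horizontal component vₓ = 62.90 cos 28.2° = 55.43 m/s; vertical v_y0 = 62.90 sin 28.2° = 29.72 m/s.
Maximum height: H = v_y0² / (2g) = 29.72² / (2 × 5.99) = 73.75 m.

73.7 m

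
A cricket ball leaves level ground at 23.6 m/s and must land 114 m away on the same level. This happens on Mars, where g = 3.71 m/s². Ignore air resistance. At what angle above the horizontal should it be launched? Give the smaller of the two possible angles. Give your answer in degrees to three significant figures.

24.7°

Level-ground range R = v₀² sin(2θ)/g ⇒ sin(2θ) = gR/v₀² = 3.71 × 114 / 23.6² = 0.7594.
2θ = 49.41° or 180° − 49.41° = 130.6°, so θ = 24.70° or 65.30°.
The smaller angle is 24.70°.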